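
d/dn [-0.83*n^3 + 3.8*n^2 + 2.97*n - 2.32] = -2.49*n^2 + 7.6*n + 2.97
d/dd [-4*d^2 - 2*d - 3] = -8*d - 2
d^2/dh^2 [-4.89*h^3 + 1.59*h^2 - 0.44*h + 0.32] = 3.18 - 29.34*h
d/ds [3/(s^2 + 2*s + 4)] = 6*(-s - 1)/(s^2 + 2*s + 4)^2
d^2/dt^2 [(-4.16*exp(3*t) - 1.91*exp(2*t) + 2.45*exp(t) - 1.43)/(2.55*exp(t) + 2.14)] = (-108.2016*exp(4*t) - 262.132095*exp(3*t) - 202.728834*exp(2*t) - 57.656369*exp(t) + 19.02353)*exp(t)/(16.581375*exp(3*t) + 41.74605*exp(2*t) + 35.03394*exp(t) + 9.800344)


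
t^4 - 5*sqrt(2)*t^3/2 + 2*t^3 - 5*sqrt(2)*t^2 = t^2*(t + 2)*(t - 5*sqrt(2)/2)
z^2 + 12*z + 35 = (z + 5)*(z + 7)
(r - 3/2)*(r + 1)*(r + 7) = r^3 + 13*r^2/2 - 5*r - 21/2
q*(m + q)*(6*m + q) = 6*m^2*q + 7*m*q^2 + q^3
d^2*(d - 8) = d^3 - 8*d^2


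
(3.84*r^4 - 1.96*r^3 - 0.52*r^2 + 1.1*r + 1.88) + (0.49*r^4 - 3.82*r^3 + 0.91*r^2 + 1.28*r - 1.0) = 4.33*r^4 - 5.78*r^3 + 0.39*r^2 + 2.38*r + 0.88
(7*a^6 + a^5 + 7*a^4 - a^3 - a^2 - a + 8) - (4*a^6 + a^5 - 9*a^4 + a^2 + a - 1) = 3*a^6 + 16*a^4 - a^3 - 2*a^2 - 2*a + 9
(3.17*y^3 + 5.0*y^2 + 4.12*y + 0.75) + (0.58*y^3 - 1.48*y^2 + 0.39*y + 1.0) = 3.75*y^3 + 3.52*y^2 + 4.51*y + 1.75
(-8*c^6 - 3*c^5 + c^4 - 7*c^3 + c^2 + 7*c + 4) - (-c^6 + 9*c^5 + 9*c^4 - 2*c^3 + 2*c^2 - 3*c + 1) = -7*c^6 - 12*c^5 - 8*c^4 - 5*c^3 - c^2 + 10*c + 3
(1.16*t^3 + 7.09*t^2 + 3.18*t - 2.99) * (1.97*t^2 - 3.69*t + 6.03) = 2.2852*t^5 + 9.6869*t^4 - 12.9027*t^3 + 25.1282*t^2 + 30.2085*t - 18.0297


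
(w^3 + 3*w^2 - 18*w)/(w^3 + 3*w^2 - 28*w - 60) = w*(w - 3)/(w^2 - 3*w - 10)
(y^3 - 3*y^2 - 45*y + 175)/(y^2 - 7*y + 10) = (y^2 + 2*y - 35)/(y - 2)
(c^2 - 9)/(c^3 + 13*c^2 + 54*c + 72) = (c - 3)/(c^2 + 10*c + 24)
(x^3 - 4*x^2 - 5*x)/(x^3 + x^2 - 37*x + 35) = x*(x + 1)/(x^2 + 6*x - 7)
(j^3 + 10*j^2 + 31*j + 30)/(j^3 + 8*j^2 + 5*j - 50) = (j^2 + 5*j + 6)/(j^2 + 3*j - 10)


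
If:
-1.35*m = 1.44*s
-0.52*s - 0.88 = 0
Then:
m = 1.81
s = -1.69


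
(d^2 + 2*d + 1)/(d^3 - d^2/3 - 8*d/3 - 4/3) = 3*(d + 1)/(3*d^2 - 4*d - 4)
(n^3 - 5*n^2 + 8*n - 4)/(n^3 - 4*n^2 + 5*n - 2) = (n - 2)/(n - 1)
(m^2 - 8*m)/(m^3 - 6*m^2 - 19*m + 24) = m/(m^2 + 2*m - 3)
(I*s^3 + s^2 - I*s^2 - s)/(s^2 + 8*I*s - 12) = s*(I*s^2 + s - I*s - 1)/(s^2 + 8*I*s - 12)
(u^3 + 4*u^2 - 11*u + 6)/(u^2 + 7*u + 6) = (u^2 - 2*u + 1)/(u + 1)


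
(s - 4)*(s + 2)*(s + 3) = s^3 + s^2 - 14*s - 24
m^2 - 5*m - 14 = (m - 7)*(m + 2)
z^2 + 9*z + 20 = (z + 4)*(z + 5)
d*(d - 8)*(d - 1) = d^3 - 9*d^2 + 8*d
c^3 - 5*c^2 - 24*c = c*(c - 8)*(c + 3)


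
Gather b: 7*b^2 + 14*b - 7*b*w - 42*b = 7*b^2 + b*(-7*w - 28)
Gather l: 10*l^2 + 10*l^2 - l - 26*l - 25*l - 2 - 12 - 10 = 20*l^2 - 52*l - 24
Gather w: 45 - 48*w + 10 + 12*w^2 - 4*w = 12*w^2 - 52*w + 55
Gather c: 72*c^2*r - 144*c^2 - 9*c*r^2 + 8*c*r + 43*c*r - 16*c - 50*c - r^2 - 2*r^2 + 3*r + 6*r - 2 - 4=c^2*(72*r - 144) + c*(-9*r^2 + 51*r - 66) - 3*r^2 + 9*r - 6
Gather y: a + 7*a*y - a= 7*a*y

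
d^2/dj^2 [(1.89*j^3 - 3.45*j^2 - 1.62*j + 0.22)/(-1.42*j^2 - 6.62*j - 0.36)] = (3.5527136788005e-15*j^5 + 2.8421709430404e-14*j^4 - 222.05352*j^3 - 40.268976*j^2 - 18.847056*j - 25.885136)/(2.863288*j^6 + 40.045704*j^5 + 188.869656*j^4 + 310.422392*j^3 + 47.882448*j^2 + 2.573856*j + 0.046656)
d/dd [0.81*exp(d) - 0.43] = 0.81*exp(d)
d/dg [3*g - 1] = 3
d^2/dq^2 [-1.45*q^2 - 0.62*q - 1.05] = -2.90000000000000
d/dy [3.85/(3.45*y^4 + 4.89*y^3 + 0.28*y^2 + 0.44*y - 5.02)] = (-53.13*y^3 - 56.4795*y^2 - 2.156*y - 1.694)/(3.45*y^4 + 4.89*y^3 + 0.28*y^2 + 0.44*y - 5.02)^2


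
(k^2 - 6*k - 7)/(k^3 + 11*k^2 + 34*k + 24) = (k - 7)/(k^2 + 10*k + 24)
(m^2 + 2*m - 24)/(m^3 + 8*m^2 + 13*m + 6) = (m - 4)/(m^2 + 2*m + 1)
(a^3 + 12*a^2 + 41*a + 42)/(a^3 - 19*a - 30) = (a + 7)/(a - 5)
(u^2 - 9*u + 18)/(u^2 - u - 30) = (u - 3)/(u + 5)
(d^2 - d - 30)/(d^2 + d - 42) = (d + 5)/(d + 7)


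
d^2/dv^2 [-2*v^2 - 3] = -4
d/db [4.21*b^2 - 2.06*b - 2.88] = 8.42*b - 2.06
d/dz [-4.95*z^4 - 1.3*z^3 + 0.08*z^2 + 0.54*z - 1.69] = -19.8*z^3 - 3.9*z^2 + 0.16*z + 0.54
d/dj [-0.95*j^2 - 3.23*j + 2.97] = -1.9*j - 3.23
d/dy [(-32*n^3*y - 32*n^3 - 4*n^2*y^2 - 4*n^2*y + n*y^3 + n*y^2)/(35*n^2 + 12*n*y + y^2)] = n*(-1120*n^4 - 280*n^3*y + 244*n^3 + 89*n^2*y^2 + 134*n^2*y + 24*n*y^3 + 16*n*y^2 + y^4)/(1225*n^4 + 840*n^3*y + 214*n^2*y^2 + 24*n*y^3 + y^4)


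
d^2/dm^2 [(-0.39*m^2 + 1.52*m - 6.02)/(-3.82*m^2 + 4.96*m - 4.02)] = (-29.58208*m^3 + 491.143512*m^2 - 544.322496*m + 63.302152)/(55.742968*m^6 - 217.134912*m^5 + 457.91868*m^4 - 579.0304*m^3 + 481.89348*m^2 - 240.466752*m + 64.964808)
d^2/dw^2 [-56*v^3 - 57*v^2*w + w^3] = 6*w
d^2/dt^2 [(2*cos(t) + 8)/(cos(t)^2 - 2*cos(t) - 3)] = 2*(9*sin(t)^4*cos(t) + 18*sin(t)^4 - 70*sin(t)^2 + 17*cos(t)/2 - cos(5*t)/2 + 8)/(sin(t)^2 + 2*cos(t) + 2)^3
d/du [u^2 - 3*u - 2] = 2*u - 3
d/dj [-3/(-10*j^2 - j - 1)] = 3*(-20*j - 1)/(10*j^2 + j + 1)^2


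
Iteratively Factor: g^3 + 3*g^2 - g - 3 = (g + 1)*(g^2 + 2*g - 3) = (g + 1)*(g + 3)*(g - 1)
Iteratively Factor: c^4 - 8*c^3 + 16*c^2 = (c - 4)*(c^3 - 4*c^2) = c*(c - 4)*(c^2 - 4*c) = c*(c - 4)^2*(c)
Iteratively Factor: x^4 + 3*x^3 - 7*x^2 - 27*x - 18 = (x + 3)*(x^3 - 7*x - 6) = (x + 1)*(x + 3)*(x^2 - x - 6) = (x - 3)*(x + 1)*(x + 3)*(x + 2)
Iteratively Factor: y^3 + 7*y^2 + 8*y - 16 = (y + 4)*(y^2 + 3*y - 4) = (y - 1)*(y + 4)*(y + 4)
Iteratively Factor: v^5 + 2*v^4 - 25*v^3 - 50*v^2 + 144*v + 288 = (v - 3)*(v^4 + 5*v^3 - 10*v^2 - 80*v - 96) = (v - 3)*(v + 4)*(v^3 + v^2 - 14*v - 24) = (v - 3)*(v + 3)*(v + 4)*(v^2 - 2*v - 8) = (v - 4)*(v - 3)*(v + 3)*(v + 4)*(v + 2)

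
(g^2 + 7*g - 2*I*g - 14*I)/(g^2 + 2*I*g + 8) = (g + 7)/(g + 4*I)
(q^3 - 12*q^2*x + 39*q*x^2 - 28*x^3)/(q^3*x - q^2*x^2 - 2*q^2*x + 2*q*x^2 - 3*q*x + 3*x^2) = (q^2 - 11*q*x + 28*x^2)/(x*(q^2 - 2*q - 3))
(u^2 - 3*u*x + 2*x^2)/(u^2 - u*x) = (u - 2*x)/u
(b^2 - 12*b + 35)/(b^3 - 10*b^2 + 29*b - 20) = (b - 7)/(b^2 - 5*b + 4)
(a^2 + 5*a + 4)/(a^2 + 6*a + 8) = (a + 1)/(a + 2)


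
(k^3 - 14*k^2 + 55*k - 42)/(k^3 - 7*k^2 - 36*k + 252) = (k - 1)/(k + 6)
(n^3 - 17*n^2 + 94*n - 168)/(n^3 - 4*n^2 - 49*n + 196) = (n - 6)/(n + 7)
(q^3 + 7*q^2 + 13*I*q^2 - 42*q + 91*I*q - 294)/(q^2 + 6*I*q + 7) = (q^2 + q*(7 + 6*I) + 42*I)/(q - I)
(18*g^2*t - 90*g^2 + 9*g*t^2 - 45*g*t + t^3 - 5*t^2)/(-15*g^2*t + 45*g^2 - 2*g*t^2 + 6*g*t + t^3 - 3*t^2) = (6*g*t - 30*g + t^2 - 5*t)/(-5*g*t + 15*g + t^2 - 3*t)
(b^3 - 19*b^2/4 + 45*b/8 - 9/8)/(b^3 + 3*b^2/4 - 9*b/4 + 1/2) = (b^2 - 9*b/2 + 9/2)/(b^2 + b - 2)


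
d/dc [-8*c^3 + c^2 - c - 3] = -24*c^2 + 2*c - 1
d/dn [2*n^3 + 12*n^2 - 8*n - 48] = 6*n^2 + 24*n - 8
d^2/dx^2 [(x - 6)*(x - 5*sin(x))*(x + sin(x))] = 4*x^2*sin(x) - 24*x*sin(x) - 16*x*cos(x) - 10*x*cos(2*x) + 6*x - 8*sin(x) - 10*sin(2*x) + 48*cos(x) + 60*cos(2*x) - 12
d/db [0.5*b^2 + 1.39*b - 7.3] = 1.0*b + 1.39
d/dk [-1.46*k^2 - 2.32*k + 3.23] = -2.92*k - 2.32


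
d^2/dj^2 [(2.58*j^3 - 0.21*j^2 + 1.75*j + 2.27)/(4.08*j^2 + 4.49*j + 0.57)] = (5.6843418860808e-14*j^5 + 1.13686837721616e-13*j^4 + 157.982484*j^3 + 269.272188*j^2 + 230.118156*j + 71.874622)/(67.917312*j^6 + 224.227008*j^5 + 275.224968*j^4 + 153.170513*j^3 + 38.450547*j^2 + 4.376403*j + 0.185193)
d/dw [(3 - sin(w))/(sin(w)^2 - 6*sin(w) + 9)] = cos(w)/(sin(w) - 3)^2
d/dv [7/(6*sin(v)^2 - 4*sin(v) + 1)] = 28*(1 - 3*sin(v))*cos(v)/(6*sin(v)^2 - 4*sin(v) + 1)^2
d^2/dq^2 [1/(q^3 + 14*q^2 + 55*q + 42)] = 2*(-(3*q + 14)*(q^3 + 14*q^2 + 55*q + 42) + (3*q^2 + 28*q + 55)^2)/(q^3 + 14*q^2 + 55*q + 42)^3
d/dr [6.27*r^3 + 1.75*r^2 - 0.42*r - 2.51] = 18.81*r^2 + 3.5*r - 0.42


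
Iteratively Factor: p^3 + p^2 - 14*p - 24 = (p + 2)*(p^2 - p - 12) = (p + 2)*(p + 3)*(p - 4)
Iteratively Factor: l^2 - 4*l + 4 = (l - 2)*(l - 2)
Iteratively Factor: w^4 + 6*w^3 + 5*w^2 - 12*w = (w)*(w^3 + 6*w^2 + 5*w - 12) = w*(w - 1)*(w^2 + 7*w + 12) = w*(w - 1)*(w + 3)*(w + 4)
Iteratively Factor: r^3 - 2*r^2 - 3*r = (r)*(r^2 - 2*r - 3) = r*(r + 1)*(r - 3)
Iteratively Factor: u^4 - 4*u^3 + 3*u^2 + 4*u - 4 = (u - 2)*(u^3 - 2*u^2 - u + 2) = (u - 2)*(u + 1)*(u^2 - 3*u + 2) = (u - 2)^2*(u + 1)*(u - 1)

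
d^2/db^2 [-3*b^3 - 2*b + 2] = -18*b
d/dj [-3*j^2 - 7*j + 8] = -6*j - 7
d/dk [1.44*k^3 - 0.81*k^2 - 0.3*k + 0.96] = 4.32*k^2 - 1.62*k - 0.3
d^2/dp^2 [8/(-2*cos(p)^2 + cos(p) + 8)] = 8*(-16*sin(p)^4 + 73*sin(p)^2 + cos(p)/2 + 3*cos(3*p)/2 - 23)/(2*sin(p)^2 + cos(p) + 6)^3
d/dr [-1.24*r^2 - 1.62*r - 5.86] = -2.48*r - 1.62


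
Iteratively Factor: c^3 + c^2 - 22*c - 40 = (c + 4)*(c^2 - 3*c - 10) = (c + 2)*(c + 4)*(c - 5)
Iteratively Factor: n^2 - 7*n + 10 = (n - 2)*(n - 5)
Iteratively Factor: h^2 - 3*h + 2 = (h - 1)*(h - 2)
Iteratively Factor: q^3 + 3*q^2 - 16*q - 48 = (q + 4)*(q^2 - q - 12) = (q + 3)*(q + 4)*(q - 4)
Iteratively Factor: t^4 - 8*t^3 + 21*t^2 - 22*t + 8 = (t - 4)*(t^3 - 4*t^2 + 5*t - 2) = (t - 4)*(t - 2)*(t^2 - 2*t + 1) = (t - 4)*(t - 2)*(t - 1)*(t - 1)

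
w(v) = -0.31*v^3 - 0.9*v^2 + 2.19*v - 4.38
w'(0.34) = 1.47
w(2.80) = -12.11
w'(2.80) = -10.14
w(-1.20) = -7.77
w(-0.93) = -6.95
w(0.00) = -4.38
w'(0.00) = 2.19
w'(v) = -0.93*v^2 - 1.8*v + 2.19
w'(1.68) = -3.46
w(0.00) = -4.38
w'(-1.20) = 3.01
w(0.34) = -3.75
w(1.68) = -4.71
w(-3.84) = -8.51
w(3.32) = -18.37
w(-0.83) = -6.64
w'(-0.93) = 3.06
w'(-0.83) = 3.04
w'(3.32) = -14.04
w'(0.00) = 2.19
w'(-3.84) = -4.61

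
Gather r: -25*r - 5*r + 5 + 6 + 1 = 12 - 30*r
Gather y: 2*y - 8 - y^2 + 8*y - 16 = -y^2 + 10*y - 24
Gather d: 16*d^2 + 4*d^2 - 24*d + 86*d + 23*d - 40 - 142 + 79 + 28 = 20*d^2 + 85*d - 75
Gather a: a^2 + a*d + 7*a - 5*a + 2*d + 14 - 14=a^2 + a*(d + 2) + 2*d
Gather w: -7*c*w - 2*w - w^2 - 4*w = -w^2 + w*(-7*c - 6)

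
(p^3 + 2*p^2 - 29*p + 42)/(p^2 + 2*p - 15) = (p^2 + 5*p - 14)/(p + 5)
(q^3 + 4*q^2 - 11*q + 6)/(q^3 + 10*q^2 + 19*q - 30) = (q - 1)/(q + 5)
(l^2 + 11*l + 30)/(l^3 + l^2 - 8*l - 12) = (l^2 + 11*l + 30)/(l^3 + l^2 - 8*l - 12)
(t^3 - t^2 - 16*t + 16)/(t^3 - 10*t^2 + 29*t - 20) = (t + 4)/(t - 5)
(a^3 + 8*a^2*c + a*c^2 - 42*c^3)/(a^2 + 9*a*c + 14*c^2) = (a^2 + a*c - 6*c^2)/(a + 2*c)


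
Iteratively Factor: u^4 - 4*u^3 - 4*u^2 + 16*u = (u + 2)*(u^3 - 6*u^2 + 8*u) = (u - 4)*(u + 2)*(u^2 - 2*u) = (u - 4)*(u - 2)*(u + 2)*(u)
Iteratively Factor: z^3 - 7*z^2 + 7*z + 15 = (z - 3)*(z^2 - 4*z - 5) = (z - 5)*(z - 3)*(z + 1)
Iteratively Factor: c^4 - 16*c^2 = (c)*(c^3 - 16*c) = c*(c + 4)*(c^2 - 4*c) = c^2*(c + 4)*(c - 4)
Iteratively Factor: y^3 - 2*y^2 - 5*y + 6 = (y + 2)*(y^2 - 4*y + 3) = (y - 3)*(y + 2)*(y - 1)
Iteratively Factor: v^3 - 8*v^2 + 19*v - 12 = (v - 4)*(v^2 - 4*v + 3) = (v - 4)*(v - 1)*(v - 3)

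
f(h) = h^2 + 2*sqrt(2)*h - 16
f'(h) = 2*h + 2*sqrt(2)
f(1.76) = -7.92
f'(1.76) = 6.35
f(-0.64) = -17.40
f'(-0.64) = 1.55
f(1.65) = -8.61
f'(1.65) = 6.13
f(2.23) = -4.72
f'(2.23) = 7.29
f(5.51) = 29.94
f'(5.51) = 13.85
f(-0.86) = -17.69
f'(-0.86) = 1.11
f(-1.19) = -17.95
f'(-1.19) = 0.45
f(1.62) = -8.79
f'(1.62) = 6.07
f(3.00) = 1.49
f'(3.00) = 8.83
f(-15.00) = 166.57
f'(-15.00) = -27.17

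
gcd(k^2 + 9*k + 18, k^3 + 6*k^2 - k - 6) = k + 6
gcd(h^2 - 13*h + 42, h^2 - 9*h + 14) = h - 7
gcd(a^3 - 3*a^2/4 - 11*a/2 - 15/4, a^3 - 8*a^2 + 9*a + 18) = a^2 - 2*a - 3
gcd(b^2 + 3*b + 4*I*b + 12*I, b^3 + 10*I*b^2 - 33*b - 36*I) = b + 4*I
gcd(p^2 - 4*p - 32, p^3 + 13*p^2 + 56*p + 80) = p + 4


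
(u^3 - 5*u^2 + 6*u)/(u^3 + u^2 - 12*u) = (u - 2)/(u + 4)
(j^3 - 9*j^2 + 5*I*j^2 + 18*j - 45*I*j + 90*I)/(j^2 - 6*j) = j - 3 + 5*I - 15*I/j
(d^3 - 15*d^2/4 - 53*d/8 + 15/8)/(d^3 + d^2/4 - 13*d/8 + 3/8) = (d - 5)/(d - 1)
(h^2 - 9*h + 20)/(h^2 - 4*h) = (h - 5)/h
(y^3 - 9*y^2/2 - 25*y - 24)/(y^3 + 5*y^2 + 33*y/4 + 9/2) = 2*(y - 8)/(2*y + 3)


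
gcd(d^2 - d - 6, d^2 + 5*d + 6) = d + 2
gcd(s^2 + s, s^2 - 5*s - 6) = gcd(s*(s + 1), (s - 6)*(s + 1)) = s + 1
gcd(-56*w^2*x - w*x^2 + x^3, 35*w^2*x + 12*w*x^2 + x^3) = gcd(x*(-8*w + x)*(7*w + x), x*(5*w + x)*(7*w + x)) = 7*w*x + x^2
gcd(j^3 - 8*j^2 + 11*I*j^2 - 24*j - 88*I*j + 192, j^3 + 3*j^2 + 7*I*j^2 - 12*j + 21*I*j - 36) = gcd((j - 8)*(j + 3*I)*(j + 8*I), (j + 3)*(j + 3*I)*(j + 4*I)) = j + 3*I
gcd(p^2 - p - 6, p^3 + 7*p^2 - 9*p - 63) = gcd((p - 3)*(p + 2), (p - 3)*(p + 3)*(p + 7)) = p - 3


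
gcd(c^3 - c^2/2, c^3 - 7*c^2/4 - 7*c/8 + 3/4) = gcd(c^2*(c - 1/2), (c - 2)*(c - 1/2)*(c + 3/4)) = c - 1/2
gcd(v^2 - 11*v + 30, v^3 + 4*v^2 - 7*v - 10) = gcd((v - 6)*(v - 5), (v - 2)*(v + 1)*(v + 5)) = 1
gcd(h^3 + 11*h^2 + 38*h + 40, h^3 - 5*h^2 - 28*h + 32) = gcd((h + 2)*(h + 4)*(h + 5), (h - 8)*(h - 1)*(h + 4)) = h + 4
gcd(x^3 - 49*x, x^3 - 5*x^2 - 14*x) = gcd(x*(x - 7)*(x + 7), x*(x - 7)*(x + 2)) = x^2 - 7*x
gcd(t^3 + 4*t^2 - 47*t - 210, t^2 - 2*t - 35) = t^2 - 2*t - 35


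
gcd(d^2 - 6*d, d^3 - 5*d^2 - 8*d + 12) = d - 6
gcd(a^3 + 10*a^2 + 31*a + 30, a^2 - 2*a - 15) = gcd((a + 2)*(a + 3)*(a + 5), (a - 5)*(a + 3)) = a + 3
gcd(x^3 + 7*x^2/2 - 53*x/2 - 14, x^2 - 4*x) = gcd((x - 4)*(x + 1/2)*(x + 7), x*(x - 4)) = x - 4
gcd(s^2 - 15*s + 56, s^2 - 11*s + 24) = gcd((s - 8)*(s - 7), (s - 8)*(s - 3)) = s - 8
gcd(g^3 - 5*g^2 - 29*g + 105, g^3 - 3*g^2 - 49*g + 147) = g^2 - 10*g + 21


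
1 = 1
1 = 1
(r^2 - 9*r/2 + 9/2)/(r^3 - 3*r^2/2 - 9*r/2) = (2*r - 3)/(r*(2*r + 3))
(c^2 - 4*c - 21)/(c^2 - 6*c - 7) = (c + 3)/(c + 1)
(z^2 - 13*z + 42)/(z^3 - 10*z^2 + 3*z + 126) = 1/(z + 3)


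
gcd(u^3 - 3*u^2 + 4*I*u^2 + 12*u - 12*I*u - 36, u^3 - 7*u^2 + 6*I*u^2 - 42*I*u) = u + 6*I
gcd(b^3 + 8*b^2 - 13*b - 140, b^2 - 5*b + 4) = b - 4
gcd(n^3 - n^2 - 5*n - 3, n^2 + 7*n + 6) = n + 1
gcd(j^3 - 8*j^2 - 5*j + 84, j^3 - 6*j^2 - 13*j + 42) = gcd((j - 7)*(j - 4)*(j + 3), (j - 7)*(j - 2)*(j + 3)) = j^2 - 4*j - 21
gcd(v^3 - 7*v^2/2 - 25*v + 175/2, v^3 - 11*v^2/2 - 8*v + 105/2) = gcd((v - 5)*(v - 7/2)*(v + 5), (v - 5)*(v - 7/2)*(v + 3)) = v^2 - 17*v/2 + 35/2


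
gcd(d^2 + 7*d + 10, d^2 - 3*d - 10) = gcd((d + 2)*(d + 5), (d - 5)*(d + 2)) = d + 2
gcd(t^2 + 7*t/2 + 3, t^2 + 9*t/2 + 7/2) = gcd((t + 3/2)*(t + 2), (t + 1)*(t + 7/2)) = 1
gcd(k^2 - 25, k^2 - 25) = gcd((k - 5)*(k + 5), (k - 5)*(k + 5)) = k^2 - 25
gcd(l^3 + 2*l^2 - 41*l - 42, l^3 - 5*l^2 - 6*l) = l^2 - 5*l - 6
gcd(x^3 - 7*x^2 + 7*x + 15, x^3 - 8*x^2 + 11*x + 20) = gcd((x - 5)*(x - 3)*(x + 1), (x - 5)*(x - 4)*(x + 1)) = x^2 - 4*x - 5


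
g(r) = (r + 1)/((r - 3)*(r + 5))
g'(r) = -(r + 1)/((r - 3)*(r + 5)^2) + 1/((r - 3)*(r + 5)) - (r + 1)/((r - 3)^2*(r + 5)) = (-r^2 - 2*r - 17)/(r^4 + 4*r^3 - 26*r^2 - 60*r + 225)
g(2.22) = -0.57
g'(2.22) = -0.83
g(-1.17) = 0.01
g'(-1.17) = -0.06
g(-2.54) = 0.11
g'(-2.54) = -0.10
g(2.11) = -0.49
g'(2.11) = -0.64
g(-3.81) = 0.35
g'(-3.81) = -0.36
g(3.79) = 0.69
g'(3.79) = -0.81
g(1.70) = -0.31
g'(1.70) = -0.31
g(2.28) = -0.63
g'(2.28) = -0.97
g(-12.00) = -0.10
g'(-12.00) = -0.01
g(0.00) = -0.07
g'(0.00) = -0.08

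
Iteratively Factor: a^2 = (a)*(a)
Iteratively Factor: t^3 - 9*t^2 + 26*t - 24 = (t - 2)*(t^2 - 7*t + 12) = (t - 4)*(t - 2)*(t - 3)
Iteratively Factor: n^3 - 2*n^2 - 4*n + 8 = (n - 2)*(n^2 - 4) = (n - 2)*(n + 2)*(n - 2)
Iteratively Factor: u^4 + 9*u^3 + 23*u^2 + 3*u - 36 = (u + 3)*(u^3 + 6*u^2 + 5*u - 12) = (u + 3)^2*(u^2 + 3*u - 4) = (u + 3)^2*(u + 4)*(u - 1)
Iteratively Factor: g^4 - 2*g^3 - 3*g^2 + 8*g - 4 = (g - 2)*(g^3 - 3*g + 2) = (g - 2)*(g - 1)*(g^2 + g - 2) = (g - 2)*(g - 1)*(g + 2)*(g - 1)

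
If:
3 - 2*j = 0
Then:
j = 3/2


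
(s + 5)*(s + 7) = s^2 + 12*s + 35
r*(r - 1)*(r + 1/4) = r^3 - 3*r^2/4 - r/4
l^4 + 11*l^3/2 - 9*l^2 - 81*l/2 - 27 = (l - 3)*(l + 1)*(l + 3/2)*(l + 6)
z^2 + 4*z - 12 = (z - 2)*(z + 6)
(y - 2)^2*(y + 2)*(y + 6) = y^4 + 4*y^3 - 16*y^2 - 16*y + 48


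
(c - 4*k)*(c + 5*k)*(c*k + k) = c^3*k + c^2*k^2 + c^2*k - 20*c*k^3 + c*k^2 - 20*k^3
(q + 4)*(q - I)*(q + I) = q^3 + 4*q^2 + q + 4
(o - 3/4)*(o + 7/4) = o^2 + o - 21/16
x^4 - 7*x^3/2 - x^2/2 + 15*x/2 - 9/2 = (x - 3)*(x - 1)^2*(x + 3/2)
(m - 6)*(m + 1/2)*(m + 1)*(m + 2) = m^4 - 5*m^3/2 - 35*m^2/2 - 20*m - 6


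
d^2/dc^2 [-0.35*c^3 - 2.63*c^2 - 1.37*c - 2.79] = -2.1*c - 5.26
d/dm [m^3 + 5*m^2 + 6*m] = 3*m^2 + 10*m + 6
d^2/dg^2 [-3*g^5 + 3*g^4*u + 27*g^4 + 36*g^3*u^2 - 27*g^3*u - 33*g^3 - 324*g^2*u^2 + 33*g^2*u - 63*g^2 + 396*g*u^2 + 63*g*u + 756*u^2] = -60*g^3 + 36*g^2*u + 324*g^2 + 216*g*u^2 - 162*g*u - 198*g - 648*u^2 + 66*u - 126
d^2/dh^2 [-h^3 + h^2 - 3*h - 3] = 2 - 6*h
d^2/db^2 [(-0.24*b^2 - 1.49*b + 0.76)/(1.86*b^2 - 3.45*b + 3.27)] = (8.88178419700125e-16*b^4 - 13.389768*b^3 + 24.534144*b^2 + 25.113348*b - 29.904606)/(6.434856*b^6 - 35.80686*b^5 + 100.354626*b^4 - 166.965165*b^3 + 176.429907*b^2 - 110.671515*b + 34.965783)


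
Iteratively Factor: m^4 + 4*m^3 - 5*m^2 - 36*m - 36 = (m + 2)*(m^3 + 2*m^2 - 9*m - 18) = (m - 3)*(m + 2)*(m^2 + 5*m + 6) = (m - 3)*(m + 2)*(m + 3)*(m + 2)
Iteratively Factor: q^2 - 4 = (q - 2)*(q + 2)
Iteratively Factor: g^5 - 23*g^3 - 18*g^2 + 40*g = (g - 1)*(g^4 + g^3 - 22*g^2 - 40*g) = (g - 5)*(g - 1)*(g^3 + 6*g^2 + 8*g) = (g - 5)*(g - 1)*(g + 4)*(g^2 + 2*g) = (g - 5)*(g - 1)*(g + 2)*(g + 4)*(g)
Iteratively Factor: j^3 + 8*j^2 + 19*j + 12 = (j + 3)*(j^2 + 5*j + 4) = (j + 1)*(j + 3)*(j + 4)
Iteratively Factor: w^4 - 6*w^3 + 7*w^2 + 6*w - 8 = (w - 2)*(w^3 - 4*w^2 - w + 4) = (w - 2)*(w - 1)*(w^2 - 3*w - 4) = (w - 4)*(w - 2)*(w - 1)*(w + 1)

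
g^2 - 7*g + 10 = (g - 5)*(g - 2)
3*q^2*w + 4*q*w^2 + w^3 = w*(q + w)*(3*q + w)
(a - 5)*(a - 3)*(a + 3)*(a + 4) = a^4 - a^3 - 29*a^2 + 9*a + 180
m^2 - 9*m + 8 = (m - 8)*(m - 1)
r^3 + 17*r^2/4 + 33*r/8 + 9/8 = (r + 1/2)*(r + 3/4)*(r + 3)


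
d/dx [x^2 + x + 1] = 2*x + 1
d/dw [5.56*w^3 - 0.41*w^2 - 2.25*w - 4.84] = 16.68*w^2 - 0.82*w - 2.25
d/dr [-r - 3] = -1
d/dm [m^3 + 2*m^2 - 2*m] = 3*m^2 + 4*m - 2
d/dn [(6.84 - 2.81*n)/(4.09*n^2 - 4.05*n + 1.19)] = (11.4929*n^2 - 55.9512*n + 24.3581)/(16.7281*n^4 - 33.129*n^3 + 26.1367*n^2 - 9.639*n + 1.4161)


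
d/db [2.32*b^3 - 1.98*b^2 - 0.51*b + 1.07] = 6.96*b^2 - 3.96*b - 0.51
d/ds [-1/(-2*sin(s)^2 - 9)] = -2*sin(2*s)/(cos(2*s) - 10)^2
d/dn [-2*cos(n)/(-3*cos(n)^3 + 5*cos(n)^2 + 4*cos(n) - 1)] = 32*(6*cos(n)^3 - 5*cos(n)^2 - 1)*sin(n)/(7*cos(n) + 10*cos(2*n) - 3*cos(3*n) + 6)^2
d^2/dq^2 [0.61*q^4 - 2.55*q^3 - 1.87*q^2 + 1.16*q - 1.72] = 7.32*q^2 - 15.3*q - 3.74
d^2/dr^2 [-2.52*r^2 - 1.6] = -5.04000000000000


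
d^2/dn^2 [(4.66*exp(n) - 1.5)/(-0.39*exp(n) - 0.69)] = (1.482156*exp(n) - 2.622276)*exp(n)/(0.059319*exp(3*n) + 0.314847*exp(2*n) + 0.557037*exp(n) + 0.328509)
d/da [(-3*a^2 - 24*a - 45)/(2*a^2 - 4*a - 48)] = 3*(5*a^2 + 39*a + 81)/(a^4 - 4*a^3 - 44*a^2 + 96*a + 576)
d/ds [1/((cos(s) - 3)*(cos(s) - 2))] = (2*cos(s) - 5)*sin(s)/((cos(s) - 3)^2*(cos(s) - 2)^2)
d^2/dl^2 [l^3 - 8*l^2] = 6*l - 16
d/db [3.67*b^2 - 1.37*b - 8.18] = 7.34*b - 1.37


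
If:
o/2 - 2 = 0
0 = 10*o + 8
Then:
No Solution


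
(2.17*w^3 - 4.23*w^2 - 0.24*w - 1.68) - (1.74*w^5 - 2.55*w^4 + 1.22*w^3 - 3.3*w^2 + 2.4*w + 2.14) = -1.74*w^5 + 2.55*w^4 + 0.95*w^3 - 0.930000000000001*w^2 - 2.64*w - 3.82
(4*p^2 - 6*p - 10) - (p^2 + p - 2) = 3*p^2 - 7*p - 8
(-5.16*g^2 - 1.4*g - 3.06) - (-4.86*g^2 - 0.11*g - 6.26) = -0.3*g^2 - 1.29*g + 3.2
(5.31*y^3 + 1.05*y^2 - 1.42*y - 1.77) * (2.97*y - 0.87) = 15.7707*y^4 - 1.5012*y^3 - 5.1309*y^2 - 4.0215*y + 1.5399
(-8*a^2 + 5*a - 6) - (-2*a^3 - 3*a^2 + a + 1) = 2*a^3 - 5*a^2 + 4*a - 7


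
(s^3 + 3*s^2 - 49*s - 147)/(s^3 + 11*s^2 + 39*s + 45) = (s^2 - 49)/(s^2 + 8*s + 15)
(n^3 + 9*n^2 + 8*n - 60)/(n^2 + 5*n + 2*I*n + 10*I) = (n^2 + 4*n - 12)/(n + 2*I)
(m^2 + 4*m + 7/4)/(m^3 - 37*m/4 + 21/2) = (2*m + 1)/(2*m^2 - 7*m + 6)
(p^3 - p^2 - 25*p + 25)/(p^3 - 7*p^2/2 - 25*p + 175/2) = 2*(p - 1)/(2*p - 7)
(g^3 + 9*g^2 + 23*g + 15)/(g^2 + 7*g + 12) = (g^2 + 6*g + 5)/(g + 4)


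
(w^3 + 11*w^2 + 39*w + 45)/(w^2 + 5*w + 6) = (w^2 + 8*w + 15)/(w + 2)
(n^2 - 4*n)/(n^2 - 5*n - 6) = n*(4 - n)/(-n^2 + 5*n + 6)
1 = 1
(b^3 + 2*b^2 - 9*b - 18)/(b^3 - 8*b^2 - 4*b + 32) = (b^2 - 9)/(b^2 - 10*b + 16)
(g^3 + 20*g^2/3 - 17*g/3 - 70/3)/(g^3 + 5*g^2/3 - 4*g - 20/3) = (g + 7)/(g + 2)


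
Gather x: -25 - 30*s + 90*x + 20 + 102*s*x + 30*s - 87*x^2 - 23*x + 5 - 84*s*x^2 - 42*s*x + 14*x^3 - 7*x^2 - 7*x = 14*x^3 + x^2*(-84*s - 94) + x*(60*s + 60)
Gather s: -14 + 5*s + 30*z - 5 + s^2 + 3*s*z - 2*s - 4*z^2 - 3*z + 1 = s^2 + s*(3*z + 3) - 4*z^2 + 27*z - 18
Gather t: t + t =2*t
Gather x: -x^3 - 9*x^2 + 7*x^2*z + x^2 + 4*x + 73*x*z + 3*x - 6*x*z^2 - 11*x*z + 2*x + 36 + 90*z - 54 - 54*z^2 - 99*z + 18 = -x^3 + x^2*(7*z - 8) + x*(-6*z^2 + 62*z + 9) - 54*z^2 - 9*z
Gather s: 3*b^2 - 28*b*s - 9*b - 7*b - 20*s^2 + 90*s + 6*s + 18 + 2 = 3*b^2 - 16*b - 20*s^2 + s*(96 - 28*b) + 20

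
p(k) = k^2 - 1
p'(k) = 2*k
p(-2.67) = 6.13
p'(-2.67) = -5.34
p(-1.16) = 0.35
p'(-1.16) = -2.32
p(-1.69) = 1.86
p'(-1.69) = -3.38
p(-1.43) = 1.04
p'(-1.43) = -2.86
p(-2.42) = 4.86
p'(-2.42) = -4.84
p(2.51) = 5.30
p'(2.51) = 5.02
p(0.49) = -0.76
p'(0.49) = 0.98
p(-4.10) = 15.81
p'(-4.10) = -8.20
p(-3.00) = 8.00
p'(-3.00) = -6.00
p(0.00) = -1.00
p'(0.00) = 0.00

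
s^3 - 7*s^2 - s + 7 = (s - 7)*(s - 1)*(s + 1)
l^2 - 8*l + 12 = (l - 6)*(l - 2)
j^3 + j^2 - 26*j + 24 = (j - 4)*(j - 1)*(j + 6)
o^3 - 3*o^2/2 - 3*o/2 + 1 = (o - 2)*(o - 1/2)*(o + 1)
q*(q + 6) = q^2 + 6*q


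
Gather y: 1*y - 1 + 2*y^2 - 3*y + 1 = 2*y^2 - 2*y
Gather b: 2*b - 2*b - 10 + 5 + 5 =0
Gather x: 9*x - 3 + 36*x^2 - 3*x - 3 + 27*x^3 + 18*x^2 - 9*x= 27*x^3 + 54*x^2 - 3*x - 6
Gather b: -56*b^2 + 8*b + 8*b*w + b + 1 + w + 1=-56*b^2 + b*(8*w + 9) + w + 2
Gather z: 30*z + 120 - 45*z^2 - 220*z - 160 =-45*z^2 - 190*z - 40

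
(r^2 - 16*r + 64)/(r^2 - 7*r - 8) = (r - 8)/(r + 1)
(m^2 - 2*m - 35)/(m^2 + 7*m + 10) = (m - 7)/(m + 2)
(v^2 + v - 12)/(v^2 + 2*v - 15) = (v + 4)/(v + 5)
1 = 1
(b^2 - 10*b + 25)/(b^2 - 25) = (b - 5)/(b + 5)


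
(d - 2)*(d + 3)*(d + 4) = d^3 + 5*d^2 - 2*d - 24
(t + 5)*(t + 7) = t^2 + 12*t + 35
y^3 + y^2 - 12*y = y*(y - 3)*(y + 4)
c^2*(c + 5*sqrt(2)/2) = c^3 + 5*sqrt(2)*c^2/2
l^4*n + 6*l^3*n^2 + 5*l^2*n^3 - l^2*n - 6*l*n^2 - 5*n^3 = (l - 1)*(l + n)*(l + 5*n)*(l*n + n)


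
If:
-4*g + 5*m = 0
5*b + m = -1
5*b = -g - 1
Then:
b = -1/5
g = 0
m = 0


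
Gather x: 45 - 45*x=45 - 45*x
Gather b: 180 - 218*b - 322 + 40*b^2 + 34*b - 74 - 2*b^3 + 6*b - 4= -2*b^3 + 40*b^2 - 178*b - 220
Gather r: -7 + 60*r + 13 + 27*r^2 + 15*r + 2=27*r^2 + 75*r + 8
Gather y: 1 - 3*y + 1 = 2 - 3*y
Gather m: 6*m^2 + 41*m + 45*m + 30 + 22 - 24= 6*m^2 + 86*m + 28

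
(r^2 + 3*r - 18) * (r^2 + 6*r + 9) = r^4 + 9*r^3 + 9*r^2 - 81*r - 162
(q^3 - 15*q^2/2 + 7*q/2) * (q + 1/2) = q^4 - 7*q^3 - q^2/4 + 7*q/4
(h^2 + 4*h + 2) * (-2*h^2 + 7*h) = -2*h^4 - h^3 + 24*h^2 + 14*h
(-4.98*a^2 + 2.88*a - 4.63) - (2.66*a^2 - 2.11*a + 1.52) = -7.64*a^2 + 4.99*a - 6.15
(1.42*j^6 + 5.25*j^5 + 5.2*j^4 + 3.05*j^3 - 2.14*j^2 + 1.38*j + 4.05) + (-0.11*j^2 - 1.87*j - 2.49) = 1.42*j^6 + 5.25*j^5 + 5.2*j^4 + 3.05*j^3 - 2.25*j^2 - 0.49*j + 1.56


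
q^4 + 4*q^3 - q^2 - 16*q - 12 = (q - 2)*(q + 1)*(q + 2)*(q + 3)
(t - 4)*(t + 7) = t^2 + 3*t - 28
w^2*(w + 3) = w^3 + 3*w^2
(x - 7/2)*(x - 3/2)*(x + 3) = x^3 - 2*x^2 - 39*x/4 + 63/4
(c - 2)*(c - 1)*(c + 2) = c^3 - c^2 - 4*c + 4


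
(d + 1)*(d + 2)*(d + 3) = d^3 + 6*d^2 + 11*d + 6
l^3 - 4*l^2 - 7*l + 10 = (l - 5)*(l - 1)*(l + 2)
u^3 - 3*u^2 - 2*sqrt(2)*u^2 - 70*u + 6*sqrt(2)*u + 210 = (u - 3)*(u - 7*sqrt(2))*(u + 5*sqrt(2))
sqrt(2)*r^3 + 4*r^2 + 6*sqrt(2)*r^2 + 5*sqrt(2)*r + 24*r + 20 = (r + 5)*(r + 2*sqrt(2))*(sqrt(2)*r + sqrt(2))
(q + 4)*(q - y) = q^2 - q*y + 4*q - 4*y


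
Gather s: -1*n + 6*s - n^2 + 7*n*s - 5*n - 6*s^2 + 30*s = -n^2 - 6*n - 6*s^2 + s*(7*n + 36)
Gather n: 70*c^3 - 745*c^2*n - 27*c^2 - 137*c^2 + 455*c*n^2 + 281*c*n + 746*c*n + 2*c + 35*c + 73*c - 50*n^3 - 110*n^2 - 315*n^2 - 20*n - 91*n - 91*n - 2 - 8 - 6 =70*c^3 - 164*c^2 + 110*c - 50*n^3 + n^2*(455*c - 425) + n*(-745*c^2 + 1027*c - 202) - 16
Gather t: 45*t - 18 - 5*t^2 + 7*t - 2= -5*t^2 + 52*t - 20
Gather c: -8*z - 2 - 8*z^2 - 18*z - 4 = -8*z^2 - 26*z - 6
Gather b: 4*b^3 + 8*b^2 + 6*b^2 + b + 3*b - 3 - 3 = 4*b^3 + 14*b^2 + 4*b - 6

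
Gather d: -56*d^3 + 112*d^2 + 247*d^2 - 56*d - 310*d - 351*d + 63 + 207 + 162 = -56*d^3 + 359*d^2 - 717*d + 432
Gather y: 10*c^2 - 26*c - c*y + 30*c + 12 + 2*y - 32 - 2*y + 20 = 10*c^2 - c*y + 4*c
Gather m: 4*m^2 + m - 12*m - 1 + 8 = 4*m^2 - 11*m + 7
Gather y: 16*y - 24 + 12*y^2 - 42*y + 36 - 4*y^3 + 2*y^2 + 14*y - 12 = -4*y^3 + 14*y^2 - 12*y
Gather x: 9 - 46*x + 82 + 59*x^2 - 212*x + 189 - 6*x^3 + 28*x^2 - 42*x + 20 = -6*x^3 + 87*x^2 - 300*x + 300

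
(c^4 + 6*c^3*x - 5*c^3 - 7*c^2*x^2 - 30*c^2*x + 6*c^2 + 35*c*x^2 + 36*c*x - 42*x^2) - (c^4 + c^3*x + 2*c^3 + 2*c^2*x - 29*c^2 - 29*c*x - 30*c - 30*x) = 5*c^3*x - 7*c^3 - 7*c^2*x^2 - 32*c^2*x + 35*c^2 + 35*c*x^2 + 65*c*x + 30*c - 42*x^2 + 30*x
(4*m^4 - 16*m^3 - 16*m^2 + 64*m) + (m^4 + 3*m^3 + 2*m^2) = 5*m^4 - 13*m^3 - 14*m^2 + 64*m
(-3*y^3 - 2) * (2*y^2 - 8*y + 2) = -6*y^5 + 24*y^4 - 6*y^3 - 4*y^2 + 16*y - 4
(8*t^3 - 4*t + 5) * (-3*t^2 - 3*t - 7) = -24*t^5 - 24*t^4 - 44*t^3 - 3*t^2 + 13*t - 35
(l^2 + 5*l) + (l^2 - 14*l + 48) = 2*l^2 - 9*l + 48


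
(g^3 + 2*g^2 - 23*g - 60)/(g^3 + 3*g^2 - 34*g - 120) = (g^2 - 2*g - 15)/(g^2 - g - 30)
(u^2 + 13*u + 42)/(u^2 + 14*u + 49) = (u + 6)/(u + 7)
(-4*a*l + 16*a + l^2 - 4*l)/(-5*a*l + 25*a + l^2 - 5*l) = (4*a*l - 16*a - l^2 + 4*l)/(5*a*l - 25*a - l^2 + 5*l)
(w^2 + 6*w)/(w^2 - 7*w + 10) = w*(w + 6)/(w^2 - 7*w + 10)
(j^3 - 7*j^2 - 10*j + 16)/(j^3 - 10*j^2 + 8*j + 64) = (j - 1)/(j - 4)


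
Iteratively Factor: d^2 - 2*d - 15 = (d + 3)*(d - 5)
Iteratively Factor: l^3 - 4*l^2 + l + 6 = (l + 1)*(l^2 - 5*l + 6) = (l - 2)*(l + 1)*(l - 3)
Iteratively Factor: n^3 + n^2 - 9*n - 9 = (n - 3)*(n^2 + 4*n + 3) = (n - 3)*(n + 1)*(n + 3)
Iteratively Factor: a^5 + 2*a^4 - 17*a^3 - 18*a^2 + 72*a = (a)*(a^4 + 2*a^3 - 17*a^2 - 18*a + 72) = a*(a + 3)*(a^3 - a^2 - 14*a + 24) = a*(a + 3)*(a + 4)*(a^2 - 5*a + 6) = a*(a - 2)*(a + 3)*(a + 4)*(a - 3)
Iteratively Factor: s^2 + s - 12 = (s - 3)*(s + 4)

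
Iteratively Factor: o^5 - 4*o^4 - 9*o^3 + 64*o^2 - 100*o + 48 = (o - 3)*(o^4 - o^3 - 12*o^2 + 28*o - 16) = (o - 3)*(o + 4)*(o^3 - 5*o^2 + 8*o - 4) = (o - 3)*(o - 2)*(o + 4)*(o^2 - 3*o + 2) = (o - 3)*(o - 2)*(o - 1)*(o + 4)*(o - 2)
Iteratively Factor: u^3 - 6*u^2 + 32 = (u - 4)*(u^2 - 2*u - 8) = (u - 4)^2*(u + 2)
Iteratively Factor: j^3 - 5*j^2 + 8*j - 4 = (j - 1)*(j^2 - 4*j + 4) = (j - 2)*(j - 1)*(j - 2)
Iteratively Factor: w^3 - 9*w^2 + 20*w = (w)*(w^2 - 9*w + 20) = w*(w - 4)*(w - 5)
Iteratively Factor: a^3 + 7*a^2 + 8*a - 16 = (a + 4)*(a^2 + 3*a - 4) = (a + 4)^2*(a - 1)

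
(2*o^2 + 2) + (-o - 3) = 2*o^2 - o - 1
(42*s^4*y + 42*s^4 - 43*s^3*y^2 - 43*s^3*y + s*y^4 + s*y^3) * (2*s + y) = 84*s^5*y + 84*s^5 - 44*s^4*y^2 - 44*s^4*y - 43*s^3*y^3 - 43*s^3*y^2 + 2*s^2*y^4 + 2*s^2*y^3 + s*y^5 + s*y^4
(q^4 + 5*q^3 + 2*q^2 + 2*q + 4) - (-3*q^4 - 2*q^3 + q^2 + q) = 4*q^4 + 7*q^3 + q^2 + q + 4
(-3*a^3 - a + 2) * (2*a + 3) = -6*a^4 - 9*a^3 - 2*a^2 + a + 6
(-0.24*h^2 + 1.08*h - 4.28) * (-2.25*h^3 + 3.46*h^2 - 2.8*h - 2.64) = 0.54*h^5 - 3.2604*h^4 + 14.0388*h^3 - 17.1992*h^2 + 9.1328*h + 11.2992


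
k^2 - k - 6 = (k - 3)*(k + 2)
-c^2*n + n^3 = n*(-c + n)*(c + n)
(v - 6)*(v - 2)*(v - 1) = v^3 - 9*v^2 + 20*v - 12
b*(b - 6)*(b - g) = b^3 - b^2*g - 6*b^2 + 6*b*g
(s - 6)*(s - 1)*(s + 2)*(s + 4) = s^4 - s^3 - 28*s^2 - 20*s + 48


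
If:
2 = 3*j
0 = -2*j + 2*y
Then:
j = 2/3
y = 2/3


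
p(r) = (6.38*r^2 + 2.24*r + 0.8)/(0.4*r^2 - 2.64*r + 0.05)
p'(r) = (2.64 - 0.8*r)*(6.38*r^2 + 2.24*r + 0.8)/(0.4*r^2 - 2.64*r + 0.05)^2 + (12.76*r + 2.24)/(0.4*r^2 - 2.64*r + 0.05)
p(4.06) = -28.24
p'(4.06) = -17.48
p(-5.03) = 6.44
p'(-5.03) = -0.81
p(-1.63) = 2.60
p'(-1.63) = -1.53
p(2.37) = -10.59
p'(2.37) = -6.21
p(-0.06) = 3.28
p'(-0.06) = 49.06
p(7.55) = 130.66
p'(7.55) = -118.42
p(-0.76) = 1.22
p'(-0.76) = -1.53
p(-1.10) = 1.76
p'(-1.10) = -1.63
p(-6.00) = 7.17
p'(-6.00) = -0.69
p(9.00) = 61.88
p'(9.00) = -19.00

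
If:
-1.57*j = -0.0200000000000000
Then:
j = 0.01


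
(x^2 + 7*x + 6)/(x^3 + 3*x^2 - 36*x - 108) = (x + 1)/(x^2 - 3*x - 18)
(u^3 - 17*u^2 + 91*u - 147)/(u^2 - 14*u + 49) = u - 3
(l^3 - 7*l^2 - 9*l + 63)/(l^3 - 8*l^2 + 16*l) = (l^3 - 7*l^2 - 9*l + 63)/(l*(l^2 - 8*l + 16))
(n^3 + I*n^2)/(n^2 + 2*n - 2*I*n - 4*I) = n^2*(n + I)/(n^2 + 2*n*(1 - I) - 4*I)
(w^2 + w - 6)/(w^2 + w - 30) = (w^2 + w - 6)/(w^2 + w - 30)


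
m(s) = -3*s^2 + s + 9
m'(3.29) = -18.74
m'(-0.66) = 4.96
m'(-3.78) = 23.68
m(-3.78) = -37.65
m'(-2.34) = 15.04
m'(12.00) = -71.00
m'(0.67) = -3.02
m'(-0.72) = 5.32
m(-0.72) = 6.72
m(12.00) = -411.00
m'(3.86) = -22.16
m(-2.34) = -9.77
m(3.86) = -31.84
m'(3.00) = -17.00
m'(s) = 1 - 6*s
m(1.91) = -0.03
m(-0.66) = 7.03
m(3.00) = -15.00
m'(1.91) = -10.46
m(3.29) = -20.18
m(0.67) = 8.32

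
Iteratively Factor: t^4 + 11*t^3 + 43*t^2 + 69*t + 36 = (t + 1)*(t^3 + 10*t^2 + 33*t + 36) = (t + 1)*(t + 3)*(t^2 + 7*t + 12) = (t + 1)*(t + 3)*(t + 4)*(t + 3)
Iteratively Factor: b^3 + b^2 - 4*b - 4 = (b + 2)*(b^2 - b - 2) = (b + 1)*(b + 2)*(b - 2)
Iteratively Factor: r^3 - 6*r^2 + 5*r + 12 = (r - 3)*(r^2 - 3*r - 4) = (r - 4)*(r - 3)*(r + 1)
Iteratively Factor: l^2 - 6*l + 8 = (l - 2)*(l - 4)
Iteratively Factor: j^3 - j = (j + 1)*(j^2 - j) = (j - 1)*(j + 1)*(j)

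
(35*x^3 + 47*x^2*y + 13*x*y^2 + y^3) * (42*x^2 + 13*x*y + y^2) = 1470*x^5 + 2429*x^4*y + 1192*x^3*y^2 + 258*x^2*y^3 + 26*x*y^4 + y^5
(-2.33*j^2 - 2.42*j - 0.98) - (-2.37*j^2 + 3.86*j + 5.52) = 0.04*j^2 - 6.28*j - 6.5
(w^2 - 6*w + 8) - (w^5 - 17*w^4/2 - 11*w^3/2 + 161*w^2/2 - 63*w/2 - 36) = -w^5 + 17*w^4/2 + 11*w^3/2 - 159*w^2/2 + 51*w/2 + 44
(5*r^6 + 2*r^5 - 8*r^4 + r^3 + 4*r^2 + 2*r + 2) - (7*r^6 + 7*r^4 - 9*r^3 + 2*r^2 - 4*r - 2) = -2*r^6 + 2*r^5 - 15*r^4 + 10*r^3 + 2*r^2 + 6*r + 4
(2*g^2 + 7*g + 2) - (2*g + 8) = 2*g^2 + 5*g - 6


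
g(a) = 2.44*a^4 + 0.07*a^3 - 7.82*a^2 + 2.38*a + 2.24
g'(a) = 9.76*a^3 + 0.21*a^2 - 15.64*a + 2.38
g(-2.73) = 71.57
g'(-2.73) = -151.94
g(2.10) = 20.85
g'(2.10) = 60.85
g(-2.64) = 58.69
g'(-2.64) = -134.45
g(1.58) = 1.96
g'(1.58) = 16.69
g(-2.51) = 42.74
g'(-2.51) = -111.38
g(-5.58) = 2098.83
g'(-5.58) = -1599.52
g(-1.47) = -6.99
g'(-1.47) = -5.18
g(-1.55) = -6.41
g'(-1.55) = -9.22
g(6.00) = 2912.36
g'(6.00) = 2024.26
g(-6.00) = 2853.56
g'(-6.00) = -2004.38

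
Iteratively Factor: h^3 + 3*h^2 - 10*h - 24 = (h + 4)*(h^2 - h - 6) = (h - 3)*(h + 4)*(h + 2)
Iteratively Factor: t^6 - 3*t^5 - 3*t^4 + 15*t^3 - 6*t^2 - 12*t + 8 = (t + 2)*(t^5 - 5*t^4 + 7*t^3 + t^2 - 8*t + 4) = (t - 1)*(t + 2)*(t^4 - 4*t^3 + 3*t^2 + 4*t - 4) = (t - 2)*(t - 1)*(t + 2)*(t^3 - 2*t^2 - t + 2) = (t - 2)^2*(t - 1)*(t + 2)*(t^2 - 1) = (t - 2)^2*(t - 1)^2*(t + 2)*(t + 1)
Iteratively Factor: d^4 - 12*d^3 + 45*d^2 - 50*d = (d - 5)*(d^3 - 7*d^2 + 10*d) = (d - 5)^2*(d^2 - 2*d) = (d - 5)^2*(d - 2)*(d)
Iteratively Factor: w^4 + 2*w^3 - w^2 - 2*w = (w)*(w^3 + 2*w^2 - w - 2) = w*(w + 2)*(w^2 - 1) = w*(w + 1)*(w + 2)*(w - 1)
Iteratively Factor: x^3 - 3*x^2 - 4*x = (x + 1)*(x^2 - 4*x) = x*(x + 1)*(x - 4)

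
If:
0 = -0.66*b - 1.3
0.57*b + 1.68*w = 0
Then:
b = -1.97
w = 0.67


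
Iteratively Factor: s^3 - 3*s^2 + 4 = (s + 1)*(s^2 - 4*s + 4) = (s - 2)*(s + 1)*(s - 2)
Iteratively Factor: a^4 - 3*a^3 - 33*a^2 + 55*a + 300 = (a - 5)*(a^3 + 2*a^2 - 23*a - 60) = (a - 5)^2*(a^2 + 7*a + 12) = (a - 5)^2*(a + 3)*(a + 4)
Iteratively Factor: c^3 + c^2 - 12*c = (c + 4)*(c^2 - 3*c) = (c - 3)*(c + 4)*(c)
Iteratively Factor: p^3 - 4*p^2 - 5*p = (p)*(p^2 - 4*p - 5) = p*(p - 5)*(p + 1)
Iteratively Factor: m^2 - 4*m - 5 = (m + 1)*(m - 5)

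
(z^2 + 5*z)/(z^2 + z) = (z + 5)/(z + 1)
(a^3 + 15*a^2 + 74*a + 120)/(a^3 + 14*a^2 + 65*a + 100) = (a + 6)/(a + 5)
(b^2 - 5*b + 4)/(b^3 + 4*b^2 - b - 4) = (b - 4)/(b^2 + 5*b + 4)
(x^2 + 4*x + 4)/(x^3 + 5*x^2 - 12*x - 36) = (x + 2)/(x^2 + 3*x - 18)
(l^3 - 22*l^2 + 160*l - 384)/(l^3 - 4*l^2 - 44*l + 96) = (l^2 - 14*l + 48)/(l^2 + 4*l - 12)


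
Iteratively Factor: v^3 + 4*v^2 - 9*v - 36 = (v + 4)*(v^2 - 9) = (v - 3)*(v + 4)*(v + 3)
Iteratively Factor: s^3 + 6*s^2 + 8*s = (s)*(s^2 + 6*s + 8) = s*(s + 4)*(s + 2)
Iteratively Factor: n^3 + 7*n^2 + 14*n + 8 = (n + 4)*(n^2 + 3*n + 2) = (n + 1)*(n + 4)*(n + 2)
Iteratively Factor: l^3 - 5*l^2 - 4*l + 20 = (l - 5)*(l^2 - 4) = (l - 5)*(l - 2)*(l + 2)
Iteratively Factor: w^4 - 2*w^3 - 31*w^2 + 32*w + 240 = (w - 4)*(w^3 + 2*w^2 - 23*w - 60) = (w - 5)*(w - 4)*(w^2 + 7*w + 12) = (w - 5)*(w - 4)*(w + 3)*(w + 4)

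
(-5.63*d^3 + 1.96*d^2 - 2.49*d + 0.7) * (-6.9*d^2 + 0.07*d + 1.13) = 38.847*d^5 - 13.9181*d^4 + 10.9563*d^3 - 2.7895*d^2 - 2.7647*d + 0.791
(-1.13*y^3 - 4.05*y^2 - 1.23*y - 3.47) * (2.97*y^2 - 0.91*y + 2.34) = -3.3561*y^5 - 11.0002*y^4 - 2.6118*y^3 - 18.6636*y^2 + 0.279500000000001*y - 8.1198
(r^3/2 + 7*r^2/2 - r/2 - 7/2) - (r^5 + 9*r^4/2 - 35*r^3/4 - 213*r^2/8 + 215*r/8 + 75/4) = -r^5 - 9*r^4/2 + 37*r^3/4 + 241*r^2/8 - 219*r/8 - 89/4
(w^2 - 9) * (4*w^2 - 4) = 4*w^4 - 40*w^2 + 36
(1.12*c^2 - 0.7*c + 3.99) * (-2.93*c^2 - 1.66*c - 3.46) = -3.2816*c^4 + 0.1918*c^3 - 14.4039*c^2 - 4.2014*c - 13.8054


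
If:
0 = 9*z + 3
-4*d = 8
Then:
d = -2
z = -1/3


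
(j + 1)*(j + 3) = j^2 + 4*j + 3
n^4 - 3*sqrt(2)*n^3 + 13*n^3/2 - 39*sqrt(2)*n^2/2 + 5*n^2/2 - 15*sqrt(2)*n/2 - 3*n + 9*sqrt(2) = (n - 1/2)*(n + 1)*(n + 6)*(n - 3*sqrt(2))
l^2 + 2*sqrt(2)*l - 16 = (l - 2*sqrt(2))*(l + 4*sqrt(2))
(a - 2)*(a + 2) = a^2 - 4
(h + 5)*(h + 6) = h^2 + 11*h + 30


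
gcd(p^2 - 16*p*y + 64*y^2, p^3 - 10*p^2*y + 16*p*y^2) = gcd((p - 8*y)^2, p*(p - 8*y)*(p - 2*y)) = -p + 8*y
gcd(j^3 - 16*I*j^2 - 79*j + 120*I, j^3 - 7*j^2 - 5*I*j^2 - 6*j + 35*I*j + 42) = j - 3*I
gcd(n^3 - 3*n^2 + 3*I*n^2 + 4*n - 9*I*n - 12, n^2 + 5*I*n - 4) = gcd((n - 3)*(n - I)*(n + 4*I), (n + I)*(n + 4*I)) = n + 4*I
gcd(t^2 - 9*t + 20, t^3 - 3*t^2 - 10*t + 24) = t - 4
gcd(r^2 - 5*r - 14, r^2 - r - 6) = r + 2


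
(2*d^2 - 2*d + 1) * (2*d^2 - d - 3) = 4*d^4 - 6*d^3 - 2*d^2 + 5*d - 3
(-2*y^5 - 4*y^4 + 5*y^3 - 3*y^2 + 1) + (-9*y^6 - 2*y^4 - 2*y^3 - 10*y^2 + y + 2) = -9*y^6 - 2*y^5 - 6*y^4 + 3*y^3 - 13*y^2 + y + 3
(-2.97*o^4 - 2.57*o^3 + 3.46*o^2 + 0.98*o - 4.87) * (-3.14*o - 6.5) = 9.3258*o^5 + 27.3748*o^4 + 5.8406*o^3 - 25.5672*o^2 + 8.9218*o + 31.655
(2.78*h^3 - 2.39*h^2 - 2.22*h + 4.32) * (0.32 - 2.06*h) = -5.7268*h^4 + 5.813*h^3 + 3.8084*h^2 - 9.6096*h + 1.3824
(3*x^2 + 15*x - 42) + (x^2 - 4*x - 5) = 4*x^2 + 11*x - 47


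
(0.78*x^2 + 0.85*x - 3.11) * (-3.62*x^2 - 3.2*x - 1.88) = -2.8236*x^4 - 5.573*x^3 + 7.0718*x^2 + 8.354*x + 5.8468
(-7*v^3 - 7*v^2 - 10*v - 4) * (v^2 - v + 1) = -7*v^5 - 10*v^3 - v^2 - 6*v - 4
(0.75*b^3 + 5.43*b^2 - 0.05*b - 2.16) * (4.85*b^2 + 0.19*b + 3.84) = 3.6375*b^5 + 26.478*b^4 + 3.6692*b^3 + 10.3657*b^2 - 0.6024*b - 8.2944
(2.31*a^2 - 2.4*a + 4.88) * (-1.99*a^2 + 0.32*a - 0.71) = -4.5969*a^4 + 5.5152*a^3 - 12.1193*a^2 + 3.2656*a - 3.4648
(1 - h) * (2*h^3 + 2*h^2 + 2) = -2*h^4 + 2*h^2 - 2*h + 2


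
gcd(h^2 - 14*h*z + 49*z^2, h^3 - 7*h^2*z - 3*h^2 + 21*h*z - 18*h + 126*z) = -h + 7*z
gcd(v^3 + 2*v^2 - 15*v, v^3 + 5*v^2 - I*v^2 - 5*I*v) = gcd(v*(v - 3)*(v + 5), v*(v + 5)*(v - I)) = v^2 + 5*v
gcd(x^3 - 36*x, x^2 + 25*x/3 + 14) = x + 6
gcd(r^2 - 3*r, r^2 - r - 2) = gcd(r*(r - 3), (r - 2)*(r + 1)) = 1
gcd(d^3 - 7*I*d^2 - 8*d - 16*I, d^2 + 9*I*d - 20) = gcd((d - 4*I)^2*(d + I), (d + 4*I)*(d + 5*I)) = 1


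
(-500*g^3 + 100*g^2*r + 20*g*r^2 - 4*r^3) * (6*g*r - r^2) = -3000*g^4*r + 1100*g^3*r^2 + 20*g^2*r^3 - 44*g*r^4 + 4*r^5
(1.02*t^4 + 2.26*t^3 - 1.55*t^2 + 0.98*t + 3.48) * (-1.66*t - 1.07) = -1.6932*t^5 - 4.843*t^4 + 0.1548*t^3 + 0.0317000000000003*t^2 - 6.8254*t - 3.7236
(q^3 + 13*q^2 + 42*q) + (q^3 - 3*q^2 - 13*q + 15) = 2*q^3 + 10*q^2 + 29*q + 15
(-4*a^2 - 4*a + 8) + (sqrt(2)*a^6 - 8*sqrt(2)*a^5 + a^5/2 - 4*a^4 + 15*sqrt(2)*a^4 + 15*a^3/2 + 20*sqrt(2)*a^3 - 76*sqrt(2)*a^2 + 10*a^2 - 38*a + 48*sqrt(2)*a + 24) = sqrt(2)*a^6 - 8*sqrt(2)*a^5 + a^5/2 - 4*a^4 + 15*sqrt(2)*a^4 + 15*a^3/2 + 20*sqrt(2)*a^3 - 76*sqrt(2)*a^2 + 6*a^2 - 42*a + 48*sqrt(2)*a + 32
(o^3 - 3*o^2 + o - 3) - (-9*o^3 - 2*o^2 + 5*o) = 10*o^3 - o^2 - 4*o - 3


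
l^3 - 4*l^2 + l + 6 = (l - 3)*(l - 2)*(l + 1)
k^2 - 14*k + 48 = (k - 8)*(k - 6)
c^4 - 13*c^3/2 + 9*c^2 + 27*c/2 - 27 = (c - 3)^2*(c - 2)*(c + 3/2)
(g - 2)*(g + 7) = g^2 + 5*g - 14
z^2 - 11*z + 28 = (z - 7)*(z - 4)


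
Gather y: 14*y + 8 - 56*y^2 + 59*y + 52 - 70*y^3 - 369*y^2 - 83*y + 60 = -70*y^3 - 425*y^2 - 10*y + 120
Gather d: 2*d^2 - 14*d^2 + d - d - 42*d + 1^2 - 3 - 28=-12*d^2 - 42*d - 30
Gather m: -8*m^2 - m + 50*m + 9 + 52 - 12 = -8*m^2 + 49*m + 49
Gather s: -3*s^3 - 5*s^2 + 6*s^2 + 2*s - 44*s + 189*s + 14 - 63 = -3*s^3 + s^2 + 147*s - 49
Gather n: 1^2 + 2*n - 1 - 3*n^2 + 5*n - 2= -3*n^2 + 7*n - 2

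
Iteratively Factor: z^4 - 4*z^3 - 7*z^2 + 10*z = (z - 1)*(z^3 - 3*z^2 - 10*z) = z*(z - 1)*(z^2 - 3*z - 10) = z*(z - 1)*(z + 2)*(z - 5)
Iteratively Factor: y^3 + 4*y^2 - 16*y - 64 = (y + 4)*(y^2 - 16) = (y + 4)^2*(y - 4)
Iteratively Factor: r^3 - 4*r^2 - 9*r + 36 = (r - 3)*(r^2 - r - 12) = (r - 4)*(r - 3)*(r + 3)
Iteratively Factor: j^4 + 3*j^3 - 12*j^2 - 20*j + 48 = (j + 3)*(j^3 - 12*j + 16) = (j - 2)*(j + 3)*(j^2 + 2*j - 8) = (j - 2)*(j + 3)*(j + 4)*(j - 2)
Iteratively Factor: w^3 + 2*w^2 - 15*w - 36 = (w + 3)*(w^2 - w - 12) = (w + 3)^2*(w - 4)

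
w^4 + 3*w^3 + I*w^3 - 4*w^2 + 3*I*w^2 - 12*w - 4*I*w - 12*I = (w - 2)*(w + 2)*(w + 3)*(w + I)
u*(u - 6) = u^2 - 6*u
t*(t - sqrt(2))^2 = t^3 - 2*sqrt(2)*t^2 + 2*t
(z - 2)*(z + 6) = z^2 + 4*z - 12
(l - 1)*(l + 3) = l^2 + 2*l - 3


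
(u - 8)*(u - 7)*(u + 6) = u^3 - 9*u^2 - 34*u + 336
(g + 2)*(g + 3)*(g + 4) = g^3 + 9*g^2 + 26*g + 24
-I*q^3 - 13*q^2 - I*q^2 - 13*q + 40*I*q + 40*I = (q - 8*I)*(q - 5*I)*(-I*q - I)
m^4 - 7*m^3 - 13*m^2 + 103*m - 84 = (m - 7)*(m - 3)*(m - 1)*(m + 4)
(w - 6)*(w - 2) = w^2 - 8*w + 12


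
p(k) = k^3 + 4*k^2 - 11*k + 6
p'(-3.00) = -8.00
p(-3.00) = 48.00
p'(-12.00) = 325.00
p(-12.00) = -1014.00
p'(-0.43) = -13.89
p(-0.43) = 11.39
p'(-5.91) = 46.50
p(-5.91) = 4.30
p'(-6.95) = 78.31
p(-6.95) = -60.04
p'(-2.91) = -8.88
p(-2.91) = 47.24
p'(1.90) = 15.03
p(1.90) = 6.40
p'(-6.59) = 66.56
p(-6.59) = -33.99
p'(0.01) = -10.92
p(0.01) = 5.89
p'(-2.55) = -11.89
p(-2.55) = 43.48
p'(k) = 3*k^2 + 8*k - 11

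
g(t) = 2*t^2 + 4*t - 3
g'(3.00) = 16.00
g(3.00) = 27.00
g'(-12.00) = -44.00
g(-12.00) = 237.00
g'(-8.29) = -29.16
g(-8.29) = 101.29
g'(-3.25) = -9.00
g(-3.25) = 5.12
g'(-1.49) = -1.96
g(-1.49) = -4.52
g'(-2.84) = -7.36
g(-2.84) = 1.77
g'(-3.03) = -8.12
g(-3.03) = 3.24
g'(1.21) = 8.84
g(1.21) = 4.77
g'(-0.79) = 0.84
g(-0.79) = -4.91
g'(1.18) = 8.72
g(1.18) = 4.50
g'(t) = 4*t + 4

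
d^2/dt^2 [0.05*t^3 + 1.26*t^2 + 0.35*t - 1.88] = 0.3*t + 2.52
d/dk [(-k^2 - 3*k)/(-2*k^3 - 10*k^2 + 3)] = (-2*k^2*(k + 3)*(3*k + 10) + (2*k + 3)*(2*k^3 + 10*k^2 - 3))/(2*k^3 + 10*k^2 - 3)^2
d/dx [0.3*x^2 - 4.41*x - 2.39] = 0.6*x - 4.41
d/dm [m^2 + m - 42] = 2*m + 1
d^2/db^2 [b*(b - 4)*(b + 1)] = 6*b - 6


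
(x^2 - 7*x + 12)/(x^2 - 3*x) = (x - 4)/x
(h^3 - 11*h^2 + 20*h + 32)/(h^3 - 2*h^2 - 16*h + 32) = (h^2 - 7*h - 8)/(h^2 + 2*h - 8)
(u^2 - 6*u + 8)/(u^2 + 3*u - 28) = (u - 2)/(u + 7)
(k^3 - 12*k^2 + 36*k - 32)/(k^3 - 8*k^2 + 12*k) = (k^2 - 10*k + 16)/(k*(k - 6))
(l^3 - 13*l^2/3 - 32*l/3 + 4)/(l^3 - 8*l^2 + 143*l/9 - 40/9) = 3*(l^2 - 4*l - 12)/(3*l^2 - 23*l + 40)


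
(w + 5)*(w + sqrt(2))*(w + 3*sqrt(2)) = w^3 + 5*w^2 + 4*sqrt(2)*w^2 + 6*w + 20*sqrt(2)*w + 30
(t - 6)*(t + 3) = t^2 - 3*t - 18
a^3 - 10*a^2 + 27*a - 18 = (a - 6)*(a - 3)*(a - 1)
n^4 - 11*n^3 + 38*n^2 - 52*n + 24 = (n - 6)*(n - 2)^2*(n - 1)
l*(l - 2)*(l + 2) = l^3 - 4*l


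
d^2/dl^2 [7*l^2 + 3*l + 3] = 14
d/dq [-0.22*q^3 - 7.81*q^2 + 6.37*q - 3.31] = -0.66*q^2 - 15.62*q + 6.37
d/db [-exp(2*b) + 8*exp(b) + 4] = 2*(4 - exp(b))*exp(b)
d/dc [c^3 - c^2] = c*(3*c - 2)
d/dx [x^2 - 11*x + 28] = 2*x - 11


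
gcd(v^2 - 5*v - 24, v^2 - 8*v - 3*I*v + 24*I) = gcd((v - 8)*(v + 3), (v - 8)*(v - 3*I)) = v - 8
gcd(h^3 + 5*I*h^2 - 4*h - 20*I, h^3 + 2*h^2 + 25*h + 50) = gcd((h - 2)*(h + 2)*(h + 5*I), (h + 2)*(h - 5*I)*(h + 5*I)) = h^2 + h*(2 + 5*I) + 10*I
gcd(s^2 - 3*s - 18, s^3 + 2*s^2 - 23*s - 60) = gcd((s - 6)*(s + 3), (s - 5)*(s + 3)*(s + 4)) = s + 3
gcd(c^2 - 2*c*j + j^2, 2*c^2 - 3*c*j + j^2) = c - j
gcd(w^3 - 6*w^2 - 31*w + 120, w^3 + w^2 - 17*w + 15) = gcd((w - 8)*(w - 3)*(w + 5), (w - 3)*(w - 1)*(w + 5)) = w^2 + 2*w - 15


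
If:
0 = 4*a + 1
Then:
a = -1/4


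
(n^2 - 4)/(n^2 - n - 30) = (4 - n^2)/(-n^2 + n + 30)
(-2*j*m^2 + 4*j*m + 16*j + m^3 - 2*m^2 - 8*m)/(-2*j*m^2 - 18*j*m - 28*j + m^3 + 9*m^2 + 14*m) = (m - 4)/(m + 7)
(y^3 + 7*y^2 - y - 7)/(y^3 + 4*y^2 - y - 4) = (y + 7)/(y + 4)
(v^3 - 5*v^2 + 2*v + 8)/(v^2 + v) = v - 6 + 8/v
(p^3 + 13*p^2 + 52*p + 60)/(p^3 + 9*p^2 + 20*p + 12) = (p + 5)/(p + 1)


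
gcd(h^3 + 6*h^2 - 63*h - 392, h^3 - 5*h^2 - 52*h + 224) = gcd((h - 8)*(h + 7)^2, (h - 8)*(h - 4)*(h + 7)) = h^2 - h - 56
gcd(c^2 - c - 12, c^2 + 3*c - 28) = c - 4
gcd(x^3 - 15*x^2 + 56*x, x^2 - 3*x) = x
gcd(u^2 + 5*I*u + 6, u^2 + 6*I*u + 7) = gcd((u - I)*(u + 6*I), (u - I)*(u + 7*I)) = u - I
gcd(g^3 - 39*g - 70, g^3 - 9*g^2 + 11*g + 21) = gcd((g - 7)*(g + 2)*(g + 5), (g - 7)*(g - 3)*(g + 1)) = g - 7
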